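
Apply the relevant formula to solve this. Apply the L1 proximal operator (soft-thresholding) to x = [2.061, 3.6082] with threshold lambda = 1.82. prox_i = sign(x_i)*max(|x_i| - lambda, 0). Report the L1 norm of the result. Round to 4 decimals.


Soft-thresholding with lambda = 1.82:
prox(2.061) = sign(2.061)*max(|2.061| - 1.82, 0) = 0.241
prox(3.6082) = sign(3.6082)*max(|3.6082| - 1.82, 0) = 1.7882
prox(x) = [0.241, 1.7882]
||prox(x)||_1 = 0.241 + 1.7882 = 2.0292


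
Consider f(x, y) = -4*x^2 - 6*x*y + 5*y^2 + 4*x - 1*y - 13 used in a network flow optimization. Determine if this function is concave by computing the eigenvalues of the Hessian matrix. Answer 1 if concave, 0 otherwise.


The Hessian of f(x,y) = -4*x^2 - 6*x*y + 5*y^2 + 4*x - 1*y - 13 is:
H = [[-8, -6], [-6, 10]]
Trace = -8 + 10 = 2
Determinant = -8*10 - (-6)^2 = -116
Discriminant = (2)^2 - 4*-116 = 468.0
Eigenvalues: lambda_1 = -9.8167, lambda_2 = 11.8167
The function is not concave.

0


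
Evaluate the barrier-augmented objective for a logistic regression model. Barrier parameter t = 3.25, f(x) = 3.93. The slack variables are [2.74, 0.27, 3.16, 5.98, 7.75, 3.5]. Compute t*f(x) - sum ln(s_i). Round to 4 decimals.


Step 1: Compute log-barrier.
ln values: [1.008, -1.3093, 1.1506, 1.7884, 2.0477, 1.2528]
phi = -(1.008 - 1.3093 + 1.1506 + 1.7884 + 2.0477 + 1.2528) = -5.9381
Step 2: Compute augmented objective.
t*f(x) = 3.25*3.93 = 12.7725
Total = 12.7725 - 5.9381 = 6.8344


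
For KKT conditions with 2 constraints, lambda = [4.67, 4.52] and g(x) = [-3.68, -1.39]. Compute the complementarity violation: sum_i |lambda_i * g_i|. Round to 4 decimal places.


KKT complementary slackness check:
lambda_1 * g_1 = 4.67 * -3.68 = -17.1856
lambda_2 * g_2 = 4.52 * -1.39 = -6.2828
Total violation = 17.1856 + 6.2828 = 23.4684


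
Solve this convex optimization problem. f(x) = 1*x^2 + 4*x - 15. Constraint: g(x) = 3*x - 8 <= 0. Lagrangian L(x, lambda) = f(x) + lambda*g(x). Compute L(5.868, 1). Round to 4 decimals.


Step 1: Evaluate f(x).
f(5.868) = 1*5.868^2 + 4*5.868 - 15 = 42.9054
Step 2: Evaluate g(x).
g(5.868) = 3*5.868 - 8 = 9.604
Step 3: Compute Lagrangian.
L = 42.9054 + 1*9.604 = 52.5094


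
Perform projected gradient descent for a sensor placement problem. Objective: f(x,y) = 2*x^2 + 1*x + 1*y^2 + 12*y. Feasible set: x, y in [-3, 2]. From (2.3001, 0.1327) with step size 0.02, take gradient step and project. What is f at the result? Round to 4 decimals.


Step 1: Compute gradient at (2.3001, 0.1327).
grad_x = 2*2*2.3001 + 1 = 10.2004
grad_y = 2*1*0.1327 + 12 = 12.2654
Step 2: Gradient step.
x_raw = 2.3001 - 0.02*10.2004 = 2.0961
y_raw = 0.1327 - 0.02*12.2654 = -0.1126
Step 3: Project onto [-3, 2].
x_proj = clip(2.0961) = 2.0
y_proj = clip(-0.1126) = -0.1126
Step 4: Evaluate f.
f(2.0, -0.1126) = 8.6614


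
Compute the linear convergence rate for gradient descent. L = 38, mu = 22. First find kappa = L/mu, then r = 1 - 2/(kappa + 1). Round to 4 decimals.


Step 1: Compute the condition number.
kappa = L/mu = 38/22 = 1.7273
Step 2: Compute the convergence rate.
r = 1 - 2/(kappa + 1) = 1 - 2*mu/(L + mu) = (L - mu)/(L + mu) = 16/60 = 0.2667


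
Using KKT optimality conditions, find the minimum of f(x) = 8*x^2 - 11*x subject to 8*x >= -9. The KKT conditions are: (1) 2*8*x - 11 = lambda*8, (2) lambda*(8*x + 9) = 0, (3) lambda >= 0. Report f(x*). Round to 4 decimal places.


Step 1: Try lambda = 0 (constraint inactive).
Stationarity: 2*8*x - 11 = 0
x* = 11/(2*8) = 0.6875
Check constraint: 8*0.6875 = 5.5 >= -9 -- satisfied.
Step 2: Compute optimal value.
f(x*) = 8*0.6875^2 - 11*0.6875 = -3.7813


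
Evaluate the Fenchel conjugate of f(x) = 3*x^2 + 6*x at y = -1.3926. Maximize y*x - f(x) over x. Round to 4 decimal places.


f*(y) = sup_x {y*x - a*x^2 - b*x} = sup_x {(y-b)*x - a*x^2}
FOC: (y - b) - 2a*x = 0 => x* = (y - b)/(2a)
x* = (-1.3926 - 6)/(2*3) = -1.2321
f*(-1.3926) = (y-b)^2/(4a) = (-1.3926 - 6)^2/(4*3)
= 54.6505/12 = 4.5542


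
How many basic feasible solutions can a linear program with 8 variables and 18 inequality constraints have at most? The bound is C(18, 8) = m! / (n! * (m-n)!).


Each vertex corresponds to some choice of n active constraints out of m, so the number of vertices is at most C(m, n) = m! / (n!(m-n)!).
m = 18, n = 8
Numerator: 18 * 17 * 16 * 15 * 14 * 13 * 12 * 11
Denominator: 8! = 40320
C(18, 8) = 43758


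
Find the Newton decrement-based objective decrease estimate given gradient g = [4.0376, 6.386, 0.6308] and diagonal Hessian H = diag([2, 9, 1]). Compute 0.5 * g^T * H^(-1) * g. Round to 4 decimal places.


Step 1: H is diagonal, so H^(-1) * g = [2.0188, 0.7096, 0.6308].
Step 2: g^T H^(-1) g = sum_i g_i^2 / H_ii
  = (4.0376)^2/2 + (6.386)^2/9 + (0.6308)^2/1
  = 8.1511 + 4.5312 + 0.3979 = 13.0802
Step 3: Objective decrease = 0.5 * g^T H^(-1) g = 6.5401


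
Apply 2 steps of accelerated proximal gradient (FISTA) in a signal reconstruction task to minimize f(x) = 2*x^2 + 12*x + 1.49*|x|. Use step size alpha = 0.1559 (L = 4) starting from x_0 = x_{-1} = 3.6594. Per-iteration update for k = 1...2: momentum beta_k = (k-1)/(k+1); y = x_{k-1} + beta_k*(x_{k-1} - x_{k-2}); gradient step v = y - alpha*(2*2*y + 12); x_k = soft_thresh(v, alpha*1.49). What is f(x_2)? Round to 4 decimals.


FISTA on f(x) = 2*x^2 + 12*x + 1.49*|x|
L = 4, alpha = 0.1559
Iteration 1: beta = 0.0, y = 3.6594 + 0.0*(3.6594 - 3.6594) = 3.6594
  grad(y) = 26.6376, v = y - alpha*grad = -0.4934
  prox(v) = soft_thresh(-0.4934, 0.2323) = -0.2611
Iteration 2: beta = 0.3333, y = -0.2611 + 0.3333*(-0.2611 - 3.6594) = -1.5679
  grad(y) = 5.7282, v = y - alpha*grad = -2.461
  prox(v) = soft_thresh(-2.461, 0.2323) = -2.2287
f(x_2) = 2*(-2.2287)^2 + 12*(-2.2287) + 1.49*|-2.2287| = -13.4894


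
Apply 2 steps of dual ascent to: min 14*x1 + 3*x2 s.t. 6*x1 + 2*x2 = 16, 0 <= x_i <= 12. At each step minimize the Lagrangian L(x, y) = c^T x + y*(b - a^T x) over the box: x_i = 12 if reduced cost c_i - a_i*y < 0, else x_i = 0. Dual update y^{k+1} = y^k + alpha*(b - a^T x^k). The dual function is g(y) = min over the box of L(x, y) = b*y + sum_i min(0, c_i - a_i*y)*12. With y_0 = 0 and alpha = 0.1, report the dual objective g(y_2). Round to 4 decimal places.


Dual ascent for LP: min 14*x1 + 3*x2, 6*x1 + 2*x2 = 16, 0 <= x_i <= 12
Step 1: y^k = 0.0, reduced costs: (14.0, 3.0)
  x^k = (0.0, 0.0), subgradient = b - a^T x = 16.0
  y^{k+1} = 0.0 + 0.1*16.0 = 1.6
Step 2: y^k = 1.6, reduced costs: (4.4, -0.2)
  x^k = (0.0, 12.0), subgradient = b - a^T x = -8.0
  y^{k+1} = 1.6 + 0.1*-8.0 = 0.8
Dual objective at y_2 = 0.8: reduced costs (9.2, 1.4), box minimizer x = (0.0, 0.0)
g(y_2) = b*y + (c1 - a1*y)*x1 + (c2 - a2*y)*x2 = 16*0.8 + 9.2*0.0 + 1.4*0.0 = 12.8 + 0.0 + 0.0 = 12.8


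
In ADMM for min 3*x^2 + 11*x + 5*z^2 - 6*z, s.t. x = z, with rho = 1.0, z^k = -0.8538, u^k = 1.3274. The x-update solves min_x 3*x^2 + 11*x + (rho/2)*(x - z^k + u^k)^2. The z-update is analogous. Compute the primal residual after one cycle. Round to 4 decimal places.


ADMM iteration with rho = 1.0, z^k = -0.8538, u^k = 1.3274
Step 1: x-update.
Minimize 3*x^2 + 11*x + (1.0/2)*(x + 0.8538 + 1.3274)^2
FOC: (2*3 + 1.0)*x = -11 + 1.0*(-0.8538 - 1.3274)
x^{k+1} = -1.883
Step 2: z-update.
Minimize 5*z^2 - 6*z + (1.0/2)*(-1.883 - z + 1.3274)^2
FOC: (2*5 + 1.0)*z = 6 + 1.0*(-1.883 + 1.3274)
z^{k+1} = 0.4949
Step 3: u-update.
u^{k+1} = 1.3274 - 1.883 - 0.4949 = -1.0506
Step 4: Primal residual = |-1.883 - 0.4949| = 2.378


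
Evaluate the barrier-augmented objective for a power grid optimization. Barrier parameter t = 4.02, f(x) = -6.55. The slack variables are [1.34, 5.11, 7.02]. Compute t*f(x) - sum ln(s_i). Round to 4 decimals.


Step 1: Compute log-barrier.
ln values: [0.2927, 1.6312, 1.9488]
phi = -(0.2927 + 1.6312 + 1.9488) = -3.8726
Step 2: Compute augmented objective.
t*f(x) = 4.02*-6.55 = -26.331
Total = -26.331 - 3.8726 = -30.2036


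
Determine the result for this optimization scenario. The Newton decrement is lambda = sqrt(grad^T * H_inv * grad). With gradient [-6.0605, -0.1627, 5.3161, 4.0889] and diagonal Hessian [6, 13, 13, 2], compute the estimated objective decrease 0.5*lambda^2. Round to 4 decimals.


Step 1: H is diagonal, so H^(-1) * g = [-1.0101, -0.0125, 0.4089, 2.0445].
Step 2: g^T H^(-1) g = sum_i g_i^2 / H_ii
  = (-6.0605)^2/6 + (-0.1627)^2/13 + (5.3161)^2/13 + (4.0889)^2/2
  = 6.1216 + 0.002 + 2.1739 + 8.3596 = 16.6571
Step 3: Objective decrease = 0.5 * g^T H^(-1) g = 8.3286


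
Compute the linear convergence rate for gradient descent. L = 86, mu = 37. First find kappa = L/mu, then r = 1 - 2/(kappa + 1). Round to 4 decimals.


Step 1: Compute the condition number.
kappa = L/mu = 86/37 = 2.3243
Step 2: Compute the convergence rate.
r = 1 - 2/(kappa + 1) = 1 - 2*mu/(L + mu) = (L - mu)/(L + mu) = 49/123 = 0.3984


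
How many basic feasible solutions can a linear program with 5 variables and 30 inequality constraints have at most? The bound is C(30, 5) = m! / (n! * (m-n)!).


Each vertex corresponds to some choice of n active constraints out of m, so the number of vertices is at most C(m, n) = m! / (n!(m-n)!).
m = 30, n = 5
Numerator: 30 * 29 * 28 * 27 * 26
Denominator: 5! = 120
C(30, 5) = 142506


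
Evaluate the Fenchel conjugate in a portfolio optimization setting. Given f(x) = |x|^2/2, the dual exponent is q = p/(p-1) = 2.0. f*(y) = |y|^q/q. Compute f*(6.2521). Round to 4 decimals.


The conjugate exponent q satisfies 1/p + 1/q = 1.
p = 2, so q = 2/(2 - 1) = 2.0
|y|^q = 6.2521^2.0 = 39.0888
f*(6.2521) = 39.0888 / 2.0 = 19.5444


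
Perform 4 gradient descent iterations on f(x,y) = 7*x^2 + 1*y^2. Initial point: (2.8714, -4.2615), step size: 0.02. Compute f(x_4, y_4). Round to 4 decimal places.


Gradient descent on f(x,y) = 7*x^2 + 1*y^2.
Starting point: (2.8714, -4.2615), alpha = 0.02
Step 1: grad_x = 2*7*2.8714 = 40.1996, grad_y = 2*1*-4.2615 = -8.523
  x_1 = 2.8714 - 0.02*40.1996 = 2.0674
  y_1 = -4.2615 - 0.02*-8.523 = -4.091
Step 2: grad_x = 2*7*2.0674 = 28.9437, grad_y = 2*1*-4.091 = -8.1821
  x_2 = 2.0674 - 0.02*28.9437 = 1.4885
  y_2 = -4.091 - 0.02*-8.1821 = -3.9274
Step 3: grad_x = 2*7*1.4885 = 20.8395, grad_y = 2*1*-3.9274 = -7.8548
  x_3 = 1.4885 - 0.02*20.8395 = 1.0717
  y_3 = -3.9274 - 0.02*-7.8548 = -3.7703
Step 4: grad_x = 2*7*1.0717 = 15.0044, grad_y = 2*1*-3.7703 = -7.5406
  x_4 = 1.0717 - 0.02*15.0044 = 0.7717
  y_4 = -3.7703 - 0.02*-7.5406 = -3.6195
f(0.7717, -3.6195) = 7*0.7717^2 + 1*(-3.6195)^2 = 17.2689


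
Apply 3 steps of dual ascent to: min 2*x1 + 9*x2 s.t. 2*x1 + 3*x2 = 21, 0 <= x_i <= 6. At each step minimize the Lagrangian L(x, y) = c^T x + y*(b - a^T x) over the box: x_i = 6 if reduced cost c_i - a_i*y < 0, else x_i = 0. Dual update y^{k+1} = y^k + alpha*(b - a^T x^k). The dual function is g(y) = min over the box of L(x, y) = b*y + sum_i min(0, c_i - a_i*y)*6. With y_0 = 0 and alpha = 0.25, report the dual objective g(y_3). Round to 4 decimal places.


Dual ascent for LP: min 2*x1 + 9*x2, 2*x1 + 3*x2 = 21, 0 <= x_i <= 6
Step 1: y^k = 0.0, reduced costs: (2.0, 9.0)
  x^k = (0.0, 0.0), subgradient = b - a^T x = 21.0
  y^{k+1} = 0.0 + 0.25*21.0 = 5.25
Step 2: y^k = 5.25, reduced costs: (-8.5, -6.75)
  x^k = (6.0, 6.0), subgradient = b - a^T x = -9.0
  y^{k+1} = 5.25 + 0.25*-9.0 = 3.0
Step 3: y^k = 3.0, reduced costs: (-4.0, 0.0)
  x^k = (6.0, 0.0), subgradient = b - a^T x = 9.0
  y^{k+1} = 3.0 + 0.25*9.0 = 5.25
Dual objective at y_3 = 5.25: reduced costs (-8.5, -6.75), box minimizer x = (6.0, 6.0)
g(y_3) = b*y + (c1 - a1*y)*x1 + (c2 - a2*y)*x2 = 21*5.25 + (-8.5)*6.0 + (-6.75)*6.0 = 110.25 - 51.0 - 40.5 = 18.75


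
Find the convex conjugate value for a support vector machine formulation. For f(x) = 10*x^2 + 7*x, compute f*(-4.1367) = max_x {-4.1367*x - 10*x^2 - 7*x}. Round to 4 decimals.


f*(y) = sup_x {y*x - a*x^2 - b*x} = sup_x {(y-b)*x - a*x^2}
FOC: (y - b) - 2a*x = 0 => x* = (y - b)/(2a)
x* = (-4.1367 - 7)/(2*10) = -0.5568
f*(-4.1367) = (y-b)^2/(4a) = (-4.1367 - 7)^2/(4*10)
= 124.0261/40 = 3.1007


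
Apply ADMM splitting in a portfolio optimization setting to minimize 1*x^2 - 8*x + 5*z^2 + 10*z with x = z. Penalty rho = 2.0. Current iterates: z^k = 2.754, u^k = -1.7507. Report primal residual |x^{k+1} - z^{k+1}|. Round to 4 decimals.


ADMM iteration with rho = 2.0, z^k = 2.754, u^k = -1.7507
Step 1: x-update.
Minimize 1*x^2 - 8*x + (2.0/2)*(x - 2.754 - 1.7507)^2
FOC: (2*1 + 2.0)*x = 8 + 2.0*(2.754 + 1.7507)
x^{k+1} = 4.2524
Step 2: z-update.
Minimize 5*z^2 + 10*z + (2.0/2)*(4.2524 - z - 1.7507)^2
FOC: (2*5 + 2.0)*z = -10 + 2.0*(4.2524 - 1.7507)
z^{k+1} = -0.4164
Step 3: u-update.
u^{k+1} = -1.7507 + 4.2524 + 0.4164 = 2.918
Step 4: Primal residual = |4.2524 + 0.4164| = 4.6687


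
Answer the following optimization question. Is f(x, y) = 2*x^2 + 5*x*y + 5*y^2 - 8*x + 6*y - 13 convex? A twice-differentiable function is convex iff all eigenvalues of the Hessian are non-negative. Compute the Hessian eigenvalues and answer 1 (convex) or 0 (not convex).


The Hessian of f(x,y) = 2*x^2 + 5*x*y + 5*y^2 - 8*x + 6*y - 13 is:
H = [[4, 5], [5, 10]]
Trace = 4 + 10 = 14
Determinant = 4*10 - (5)^2 = 15
Discriminant = (14)^2 - 4*15 = 136.0
Eigenvalues: lambda_1 = 1.169, lambda_2 = 12.831
The function is convex.

1


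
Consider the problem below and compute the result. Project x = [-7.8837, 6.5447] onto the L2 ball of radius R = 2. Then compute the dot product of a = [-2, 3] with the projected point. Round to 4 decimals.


Step 1: Compute ||x|| (intermediates to 6 decimals).
||x|| = sqrt((-7.8837)^2 + 6.5447^2) = 10.246259
Step 2: Project.
Since ||x|| > R, scale = R/||x|| = 2/10.246259 = 0.195193, proj(x) = scale * x
proj(x) = [-1.538843, 1.27748]
Step 3: Dot product.
a^T * proj(x) = -2*(-1.538843) + 3*1.27748 = 6.9101


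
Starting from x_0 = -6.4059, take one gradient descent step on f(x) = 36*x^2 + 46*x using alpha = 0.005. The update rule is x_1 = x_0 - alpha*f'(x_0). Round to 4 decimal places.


We compute the gradient at x_0 and apply the update.
f'(x) = 72*x + 46
f'(-6.4059) = 72*-6.4059 + 46 = -415.2248
x_1 = -6.4059 - 0.005*-415.2248 = -4.3298


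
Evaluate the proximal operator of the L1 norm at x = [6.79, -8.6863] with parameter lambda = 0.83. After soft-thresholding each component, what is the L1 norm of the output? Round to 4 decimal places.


Soft-thresholding with lambda = 0.83:
prox(6.79) = sign(6.79)*max(|6.79| - 0.83, 0) = 5.96
prox(-8.6863) = sign(-8.6863)*max(|-8.6863| - 0.83, 0) = -7.8563
prox(x) = [5.96, -7.8563]
||prox(x)||_1 = 5.96 + 7.8563 = 13.8163


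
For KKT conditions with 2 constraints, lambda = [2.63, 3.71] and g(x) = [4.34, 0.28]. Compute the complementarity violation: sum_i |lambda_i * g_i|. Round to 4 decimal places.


KKT complementary slackness check:
lambda_1 * g_1 = 2.63 * 4.34 = 11.4142
lambda_2 * g_2 = 3.71 * 0.28 = 1.0388
Total violation = 11.4142 + 1.0388 = 12.453


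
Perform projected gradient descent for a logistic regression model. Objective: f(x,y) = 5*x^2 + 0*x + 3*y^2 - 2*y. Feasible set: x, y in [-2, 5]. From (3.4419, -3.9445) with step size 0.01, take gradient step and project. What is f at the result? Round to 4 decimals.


Step 1: Compute gradient at (3.4419, -3.9445).
grad_x = 2*5*3.4419 + 0 = 34.419
grad_y = 2*3*-3.9445 - 2 = -25.667
Step 2: Gradient step.
x_raw = 3.4419 - 0.01*34.419 = 3.0977
y_raw = -3.9445 - 0.01*-25.667 = -3.6878
Step 3: Project onto [-2, 5].
x_proj = clip(3.0977) = 3.0977
y_proj = clip(-3.6878) = -2.0
Step 4: Evaluate f.
f(3.0977, -2.0) = 63.979


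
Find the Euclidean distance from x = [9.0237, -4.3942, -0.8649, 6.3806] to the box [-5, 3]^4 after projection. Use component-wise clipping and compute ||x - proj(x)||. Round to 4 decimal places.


Project each component onto [-5, 3].
clip(9.0237) = 3.0, clip(-4.3942) = -4.3942, clip(-0.8649) = -0.8649, clip(6.3806) = 3.0
Projection = [3.0, -4.3942, -0.8649, 3.0]
Squared diffs: [36.285, 0.0, 0.0, 11.4285]
Distance = sqrt(47.7135) = 6.9075


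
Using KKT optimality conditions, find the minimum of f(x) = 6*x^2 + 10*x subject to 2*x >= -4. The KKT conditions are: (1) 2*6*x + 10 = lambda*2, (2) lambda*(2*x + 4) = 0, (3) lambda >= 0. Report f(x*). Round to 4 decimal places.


Step 1: Try lambda = 0 (constraint inactive).
Stationarity: 2*6*x + 10 = 0
x* = -10/(2*6) = -5/6 = -0.8333 (rounded; the exact value -5/6 is used below)
Check constraint: 2*-0.8333 = -1.6666 >= -4 -- satisfied.
Step 2: Compute optimal value.
f(x*) = 6*(-5/6)^2 + 10*(-5/6) = -4.1667


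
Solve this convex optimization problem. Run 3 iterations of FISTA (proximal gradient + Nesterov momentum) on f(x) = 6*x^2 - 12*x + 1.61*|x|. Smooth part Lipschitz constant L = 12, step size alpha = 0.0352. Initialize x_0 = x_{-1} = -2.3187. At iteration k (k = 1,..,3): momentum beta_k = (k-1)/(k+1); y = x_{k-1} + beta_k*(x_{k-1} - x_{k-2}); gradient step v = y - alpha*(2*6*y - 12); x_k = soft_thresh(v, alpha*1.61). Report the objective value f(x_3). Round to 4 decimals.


FISTA on f(x) = 6*x^2 - 12*x + 1.61*|x|
L = 12, alpha = 0.0352
Iteration 1: beta = 0.0, y = -2.3187 + 0.0*(-2.3187 + 2.3187) = -2.3187
  grad(y) = -39.8244, v = y - alpha*grad = -0.9169
  prox(v) = soft_thresh(-0.9169, 0.0567) = -0.8602
Iteration 2: beta = 0.3333, y = -0.8602 + 0.3333*(-0.8602 + 2.3187) = -0.374
  grad(y) = -16.4885, v = y - alpha*grad = 0.2064
  prox(v) = soft_thresh(0.2064, 0.0567) = 0.1497
Iteration 3: beta = 0.5, y = 0.1497 + 0.5*(0.1497 + 0.8602) = 0.6546
  grad(y) = -4.1445, v = y - alpha*grad = 0.8005
  prox(v) = soft_thresh(0.8005, 0.0567) = 0.7438
f(x_3) = 6*0.7438^2 - 12*0.7438 + 1.61*|0.7438| = -4.4087


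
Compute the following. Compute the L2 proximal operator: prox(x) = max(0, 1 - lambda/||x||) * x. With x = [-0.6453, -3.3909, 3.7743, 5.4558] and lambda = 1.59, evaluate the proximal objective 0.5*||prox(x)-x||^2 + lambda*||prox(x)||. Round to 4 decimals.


Step 1: Compute ||x||.
||x|| = 7.4783
Step 2: Compute scaling factor.
scale = max(0, 1 - 1.59/7.4783) = 0.7874
Step 3: prox(x) = [-0.5081, -2.6699, 2.9718, 4.2958]
||prox(x)|| = 5.8883
Step 4: Proximal objective.
0.5*||prox-x||^2 = 1.2641
lambda*||prox|| = 9.3624
Total = 10.6265


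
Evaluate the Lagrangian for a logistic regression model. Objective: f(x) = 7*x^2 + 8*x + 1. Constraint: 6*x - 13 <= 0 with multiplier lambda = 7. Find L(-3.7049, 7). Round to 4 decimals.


Step 1: Evaluate f(x).
f(-3.7049) = 7*(-3.7049)^2 + 8*(-3.7049) + 1 = 67.4448
Step 2: Evaluate g(x).
g(-3.7049) = 6*-3.7049 - 13 = -35.2294
Step 3: Compute Lagrangian.
L = 67.4448 + 7*-35.2294 = -179.161


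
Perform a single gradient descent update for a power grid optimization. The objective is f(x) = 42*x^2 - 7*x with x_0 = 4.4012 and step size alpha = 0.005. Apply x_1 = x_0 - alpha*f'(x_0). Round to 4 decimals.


We compute the gradient at x_0 and apply the update.
f'(x) = 84*x - 7
f'(4.4012) = 84*4.4012 - 7 = 362.7008
x_1 = 4.4012 - 0.005*362.7008 = 2.5877


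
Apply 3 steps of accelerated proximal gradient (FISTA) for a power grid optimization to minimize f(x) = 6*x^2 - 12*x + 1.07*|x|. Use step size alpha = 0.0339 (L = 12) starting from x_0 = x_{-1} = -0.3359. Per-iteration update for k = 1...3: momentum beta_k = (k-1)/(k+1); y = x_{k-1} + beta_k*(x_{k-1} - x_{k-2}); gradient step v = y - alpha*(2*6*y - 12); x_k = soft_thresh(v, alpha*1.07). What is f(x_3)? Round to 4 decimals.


FISTA on f(x) = 6*x^2 - 12*x + 1.07*|x|
L = 12, alpha = 0.0339
Iteration 1: beta = 0.0, y = -0.3359 + 0.0*(-0.3359 + 0.3359) = -0.3359
  grad(y) = -16.0308, v = y - alpha*grad = 0.2075
  prox(v) = soft_thresh(0.2075, 0.0363) = 0.1713
Iteration 2: beta = 0.3333, y = 0.1713 + 0.3333*(0.1713 + 0.3359) = 0.3403
  grad(y) = -7.9161, v = y - alpha*grad = 0.6087
  prox(v) = soft_thresh(0.6087, 0.0363) = 0.5724
Iteration 3: beta = 0.5, y = 0.5724 + 0.5*(0.5724 - 0.1713) = 0.773
  grad(y) = -2.7243, v = y - alpha*grad = 0.8653
  prox(v) = soft_thresh(0.8653, 0.0363) = 0.8291
f(x_3) = 6*0.8291^2 - 12*0.8291 + 1.07*|0.8291| = -4.9376


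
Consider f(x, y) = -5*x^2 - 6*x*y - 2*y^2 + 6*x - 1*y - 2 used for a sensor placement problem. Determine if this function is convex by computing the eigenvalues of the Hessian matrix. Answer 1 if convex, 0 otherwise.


The Hessian of f(x,y) = -5*x^2 - 6*x*y - 2*y^2 + 6*x - 1*y - 2 is:
H = [[-10, -6], [-6, -4]]
Trace = -10 - 4 = -14
Determinant = -10*-4 - (-6)^2 = 4
Discriminant = (-14)^2 - 4*4 = 180.0
Eigenvalues: lambda_1 = -13.7082, lambda_2 = -0.2918
The function is not convex.

0


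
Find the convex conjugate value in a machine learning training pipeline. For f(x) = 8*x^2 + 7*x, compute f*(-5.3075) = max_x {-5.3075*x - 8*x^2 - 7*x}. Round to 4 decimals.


f*(y) = sup_x {y*x - a*x^2 - b*x} = sup_x {(y-b)*x - a*x^2}
FOC: (y - b) - 2a*x = 0 => x* = (y - b)/(2a)
x* = (-5.3075 - 7)/(2*8) = -0.7692
f*(-5.3075) = (y-b)^2/(4a) = (-5.3075 - 7)^2/(4*8)
= 151.4746/32 = 4.7336


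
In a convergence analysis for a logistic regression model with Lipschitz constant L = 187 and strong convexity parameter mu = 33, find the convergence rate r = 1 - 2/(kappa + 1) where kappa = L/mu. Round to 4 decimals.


Step 1: Compute the condition number.
kappa = L/mu = 187/33 = 5.6667
Step 2: Compute the convergence rate.
r = 1 - 2/(kappa + 1) = 1 - 2*mu/(L + mu) = (L - mu)/(L + mu) = 154/220 = 0.7


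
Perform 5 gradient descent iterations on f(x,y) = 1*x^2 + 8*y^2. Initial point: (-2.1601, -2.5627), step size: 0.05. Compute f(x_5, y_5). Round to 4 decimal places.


Gradient descent on f(x,y) = 1*x^2 + 8*y^2.
Starting point: (-2.1601, -2.5627), alpha = 0.05
Step 1: grad_x = 2*1*-2.1601 = -4.3202, grad_y = 2*8*-2.5627 = -41.0032
  x_1 = -2.1601 - 0.05*-4.3202 = -1.9441
  y_1 = -2.5627 - 0.05*-41.0032 = -0.5125
Step 2: grad_x = 2*1*-1.9441 = -3.8882, grad_y = 2*8*-0.5125 = -8.2006
  x_2 = -1.9441 - 0.05*-3.8882 = -1.7497
  y_2 = -0.5125 - 0.05*-8.2006 = -0.1025
Step 3: grad_x = 2*1*-1.7497 = -3.4994, grad_y = 2*8*-0.1025 = -1.6401
  x_3 = -1.7497 - 0.05*-3.4994 = -1.5747
  y_3 = -0.1025 - 0.05*-1.6401 = -0.0205
Step 4: grad_x = 2*1*-1.5747 = -3.1494, grad_y = 2*8*-0.0205 = -0.328
  x_4 = -1.5747 - 0.05*-3.1494 = -1.4172
  y_4 = -0.0205 - 0.05*-0.328 = -0.0041
Step 5: grad_x = 2*1*-1.4172 = -2.8345, grad_y = 2*8*-0.0041 = -0.0656
  x_5 = -1.4172 - 0.05*-2.8345 = -1.2755
  y_5 = -0.0041 - 0.05*-0.0656 = -0.0008
f(-1.2755, -0.0008) = 1*(-1.2755)^2 + 8*(-0.0008)^2 = 1.627


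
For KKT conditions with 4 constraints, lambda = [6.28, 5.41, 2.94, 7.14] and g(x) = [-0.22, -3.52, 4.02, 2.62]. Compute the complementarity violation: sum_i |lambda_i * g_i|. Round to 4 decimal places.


KKT complementary slackness check:
lambda_1 * g_1 = 6.28 * -0.22 = -1.3816
lambda_2 * g_2 = 5.41 * -3.52 = -19.0432
lambda_3 * g_3 = 2.94 * 4.02 = 11.8188
lambda_4 * g_4 = 7.14 * 2.62 = 18.7068
Total violation = 1.3816 + 19.0432 + 11.8188 + 18.7068 = 50.9504


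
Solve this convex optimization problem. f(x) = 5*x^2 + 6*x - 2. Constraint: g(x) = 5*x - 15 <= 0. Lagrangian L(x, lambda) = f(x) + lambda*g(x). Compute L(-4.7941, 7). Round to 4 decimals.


Step 1: Evaluate f(x).
f(-4.7941) = 5*(-4.7941)^2 + 6*(-4.7941) - 2 = 84.1524
Step 2: Evaluate g(x).
g(-4.7941) = 5*-4.7941 - 15 = -38.9705
Step 3: Compute Lagrangian.
L = 84.1524 + 7*-38.9705 = -188.6411


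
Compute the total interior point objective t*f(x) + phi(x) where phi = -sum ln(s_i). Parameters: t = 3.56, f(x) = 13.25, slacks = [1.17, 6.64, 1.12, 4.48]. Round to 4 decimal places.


Step 1: Compute log-barrier.
ln values: [0.157, 1.8931, 0.1133, 1.4996]
phi = -(0.157 + 1.8931 + 0.1133 + 1.4996) = -3.6631
Step 2: Compute augmented objective.
t*f(x) = 3.56*13.25 = 47.17
Total = 47.17 - 3.6631 = 43.5069


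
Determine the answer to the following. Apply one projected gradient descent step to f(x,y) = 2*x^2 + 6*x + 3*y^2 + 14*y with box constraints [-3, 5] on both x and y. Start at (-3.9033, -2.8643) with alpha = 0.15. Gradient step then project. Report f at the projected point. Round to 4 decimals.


Step 1: Compute gradient at (-3.9033, -2.8643).
grad_x = 2*2*-3.9033 + 6 = -9.6132
grad_y = 2*3*-2.8643 + 14 = -3.1858
Step 2: Gradient step.
x_raw = -3.9033 - 0.15*-9.6132 = -2.4613
y_raw = -2.8643 - 0.15*-3.1858 = -2.3864
Step 3: Project onto [-3, 5].
x_proj = clip(-2.4613) = -2.4613
y_proj = clip(-2.3864) = -2.3864
Step 4: Evaluate f.
f(-2.4613, -2.3864) = -18.9766


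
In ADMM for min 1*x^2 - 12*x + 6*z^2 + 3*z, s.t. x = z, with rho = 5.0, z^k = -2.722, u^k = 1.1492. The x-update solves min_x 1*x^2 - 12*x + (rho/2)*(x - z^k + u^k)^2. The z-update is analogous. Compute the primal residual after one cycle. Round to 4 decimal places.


ADMM iteration with rho = 5.0, z^k = -2.722, u^k = 1.1492
Step 1: x-update.
Minimize 1*x^2 - 12*x + (5.0/2)*(x + 2.722 + 1.1492)^2
FOC: (2*1 + 5.0)*x = 12 + 5.0*(-2.722 - 1.1492)
x^{k+1} = -1.0509
Step 2: z-update.
Minimize 6*z^2 + 3*z + (5.0/2)*(-1.0509 - z + 1.1492)^2
FOC: (2*6 + 5.0)*z = -3 + 5.0*(-1.0509 + 1.1492)
z^{k+1} = -0.1475
Step 3: u-update.
u^{k+1} = 1.1492 - 1.0509 + 0.1475 = 0.2459
Step 4: Primal residual = |-1.0509 + 0.1475| = 0.9033


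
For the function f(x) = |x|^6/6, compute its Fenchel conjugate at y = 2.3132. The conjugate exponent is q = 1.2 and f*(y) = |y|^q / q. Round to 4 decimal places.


The conjugate exponent q satisfies 1/p + 1/q = 1.
p = 6, so q = 6/(6 - 1) = 1.2
|y|^q = 2.3132^1.2 = 2.7356
f*(2.3132) = 2.7356 / 1.2 = 2.2797


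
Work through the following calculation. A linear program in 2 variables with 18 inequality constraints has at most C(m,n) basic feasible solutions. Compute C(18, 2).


Each vertex corresponds to some choice of n active constraints out of m, so the number of vertices is at most C(m, n) = m! / (n!(m-n)!).
m = 18, n = 2
Numerator: 18 * 17
Denominator: 2! = 2
C(18, 2) = 153


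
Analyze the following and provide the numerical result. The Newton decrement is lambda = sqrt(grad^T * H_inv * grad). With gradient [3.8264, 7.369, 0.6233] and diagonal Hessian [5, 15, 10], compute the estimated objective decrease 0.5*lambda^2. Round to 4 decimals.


Step 1: H is diagonal, so H^(-1) * g = [0.7653, 0.4913, 0.0623].
Step 2: g^T H^(-1) g = sum_i g_i^2 / H_ii
  = (3.8264)^2/5 + (7.369)^2/15 + (0.6233)^2/10
  = 2.9283 + 3.6201 + 0.0389 = 6.5873
Step 3: Objective decrease = 0.5 * g^T H^(-1) g = 3.2936


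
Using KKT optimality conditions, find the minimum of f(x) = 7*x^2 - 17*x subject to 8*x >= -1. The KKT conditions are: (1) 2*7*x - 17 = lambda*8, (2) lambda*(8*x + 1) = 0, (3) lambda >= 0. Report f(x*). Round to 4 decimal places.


Step 1: Try lambda = 0 (constraint inactive).
Stationarity: 2*7*x - 17 = 0
x* = 17/(2*7) = 17/14 = 1.2143 (rounded; the exact value 17/14 is used below)
Check constraint: 8*1.2143 = 9.7144 >= -1 -- satisfied.
Step 2: Compute optimal value.
f(x*) = 7*(17/14)^2 - 17*(17/14) = -10.3214


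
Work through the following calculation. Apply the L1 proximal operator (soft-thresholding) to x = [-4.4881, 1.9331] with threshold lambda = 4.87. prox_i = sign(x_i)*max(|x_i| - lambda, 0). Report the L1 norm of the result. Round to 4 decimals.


Soft-thresholding with lambda = 4.87:
prox(-4.4881) = sign(-4.4881)*max(|-4.4881| - 4.87, 0) = 0.0
prox(1.9331) = sign(1.9331)*max(|1.9331| - 4.87, 0) = 0.0
prox(x) = [0.0, 0.0]
||prox(x)||_1 = 0.0 + 0.0 = 0.0


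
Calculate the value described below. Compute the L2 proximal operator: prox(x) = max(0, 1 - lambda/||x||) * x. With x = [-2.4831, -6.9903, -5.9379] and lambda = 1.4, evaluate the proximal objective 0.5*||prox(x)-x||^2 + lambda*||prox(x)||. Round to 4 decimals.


Step 1: Compute ||x||.
||x|| = 9.502
Step 2: Compute scaling factor.
scale = max(0, 1 - 1.4/9.502) = 0.8527
Step 3: prox(x) = [-2.1172, -5.9604, -5.063]
||prox(x)|| = 8.102
Step 4: Proximal objective.
0.5*||prox-x||^2 = 0.98
lambda*||prox|| = 11.3428
Total = 12.3229


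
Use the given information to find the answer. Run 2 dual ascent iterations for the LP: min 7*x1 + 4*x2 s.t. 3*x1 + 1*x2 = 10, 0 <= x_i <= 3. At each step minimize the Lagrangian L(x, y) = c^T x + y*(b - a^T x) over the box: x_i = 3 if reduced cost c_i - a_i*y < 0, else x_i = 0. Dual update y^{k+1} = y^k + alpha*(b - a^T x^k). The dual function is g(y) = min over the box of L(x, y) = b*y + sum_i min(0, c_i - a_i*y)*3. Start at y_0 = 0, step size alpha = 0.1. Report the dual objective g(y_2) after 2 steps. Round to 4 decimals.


Dual ascent for LP: min 7*x1 + 4*x2, 3*x1 + 1*x2 = 10, 0 <= x_i <= 3
Step 1: y^k = 0.0, reduced costs: (7.0, 4.0)
  x^k = (0.0, 0.0), subgradient = b - a^T x = 10.0
  y^{k+1} = 0.0 + 0.1*10.0 = 1.0
Step 2: y^k = 1.0, reduced costs: (4.0, 3.0)
  x^k = (0.0, 0.0), subgradient = b - a^T x = 10.0
  y^{k+1} = 1.0 + 0.1*10.0 = 2.0
Dual objective at y_2 = 2.0: reduced costs (1.0, 2.0), box minimizer x = (0.0, 0.0)
g(y_2) = b*y + (c1 - a1*y)*x1 + (c2 - a2*y)*x2 = 10*2.0 + 1.0*0.0 + 2.0*0.0 = 20.0 + 0.0 + 0.0 = 20.0


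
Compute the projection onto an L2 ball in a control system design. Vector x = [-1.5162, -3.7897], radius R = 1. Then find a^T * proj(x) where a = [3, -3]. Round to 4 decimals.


Step 1: Compute ||x|| (intermediates to 6 decimals).
||x|| = sqrt((-1.5162)^2 + (-3.7897)^2) = 4.081751
Step 2: Project.
Since ||x|| > R, scale = R/||x|| = 1/4.081751 = 0.244993, proj(x) = scale * x
proj(x) = [-0.371458, -0.92845]
Step 3: Dot product.
a^T * proj(x) = 3*(-0.371458) - 3*(-0.92845) = 1.671


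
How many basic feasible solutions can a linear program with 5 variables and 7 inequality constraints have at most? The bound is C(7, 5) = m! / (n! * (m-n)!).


Each vertex corresponds to some choice of n active constraints out of m, so the number of vertices is at most C(m, n) = m! / (n!(m-n)!).
m = 7, n = 5
Numerator: 7 * 6 * 5 * 4 * 3
Denominator: 5! = 120
C(7, 5) = 21


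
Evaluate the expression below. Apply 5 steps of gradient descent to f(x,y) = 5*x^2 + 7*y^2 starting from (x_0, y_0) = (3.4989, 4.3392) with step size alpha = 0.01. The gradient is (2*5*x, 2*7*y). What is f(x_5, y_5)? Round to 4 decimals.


Gradient descent on f(x,y) = 5*x^2 + 7*y^2.
Starting point: (3.4989, 4.3392), alpha = 0.01
Step 1: grad_x = 2*5*3.4989 = 34.989, grad_y = 2*7*4.3392 = 60.7488
  x_1 = 3.4989 - 0.01*34.989 = 3.149
  y_1 = 4.3392 - 0.01*60.7488 = 3.7317
Step 2: grad_x = 2*5*3.149 = 31.4901, grad_y = 2*7*3.7317 = 52.244
  x_2 = 3.149 - 0.01*31.4901 = 2.8341
  y_2 = 3.7317 - 0.01*52.244 = 3.2093
Step 3: grad_x = 2*5*2.8341 = 28.3411, grad_y = 2*7*3.2093 = 44.9298
  x_3 = 2.8341 - 0.01*28.3411 = 2.5507
  y_3 = 3.2093 - 0.01*44.9298 = 2.76
Step 4: grad_x = 2*5*2.5507 = 25.507, grad_y = 2*7*2.76 = 38.6396
  x_4 = 2.5507 - 0.01*25.507 = 2.2956
  y_4 = 2.76 - 0.01*38.6396 = 2.3736
Step 5: grad_x = 2*5*2.2956 = 22.9563, grad_y = 2*7*2.3736 = 33.2301
  x_5 = 2.2956 - 0.01*22.9563 = 2.0661
  y_5 = 2.3736 - 0.01*33.2301 = 2.0413
f(2.0661, 2.0413) = 5*2.0661^2 + 7*2.0413^2 = 50.5108


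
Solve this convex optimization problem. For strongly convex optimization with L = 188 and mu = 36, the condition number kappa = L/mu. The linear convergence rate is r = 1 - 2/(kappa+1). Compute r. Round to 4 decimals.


Step 1: Compute the condition number.
kappa = L/mu = 188/36 = 5.2222
Step 2: Compute the convergence rate.
r = 1 - 2/(kappa + 1) = 1 - 2*mu/(L + mu) = (L - mu)/(L + mu) = 152/224 = 0.6786


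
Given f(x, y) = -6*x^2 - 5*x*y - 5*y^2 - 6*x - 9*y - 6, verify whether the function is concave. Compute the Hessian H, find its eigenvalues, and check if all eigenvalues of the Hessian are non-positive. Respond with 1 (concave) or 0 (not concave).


The Hessian of f(x,y) = -6*x^2 - 5*x*y - 5*y^2 - 6*x - 9*y - 6 is:
H = [[-12, -5], [-5, -10]]
Trace = -12 - 10 = -22
Determinant = -12*-10 - (-5)^2 = 95
Discriminant = (-22)^2 - 4*95 = 104.0
Eigenvalues: lambda_1 = -16.099, lambda_2 = -5.901
The function is concave.

1


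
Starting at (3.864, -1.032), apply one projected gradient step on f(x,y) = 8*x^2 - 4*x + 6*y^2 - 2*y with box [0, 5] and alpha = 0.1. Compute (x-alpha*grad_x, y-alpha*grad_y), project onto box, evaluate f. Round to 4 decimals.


Step 1: Compute gradient at (3.864, -1.032).
grad_x = 2*8*3.864 - 4 = 57.824
grad_y = 2*6*-1.032 - 2 = -14.384
Step 2: Gradient step.
x_raw = 3.864 - 0.1*57.824 = -1.9184
y_raw = -1.032 - 0.1*-14.384 = 0.4064
Step 3: Project onto [0, 5].
x_proj = clip(-1.9184) = 0.0
y_proj = clip(0.4064) = 0.4064
Step 4: Evaluate f.
f(0.0, 0.4064) = 0.1782


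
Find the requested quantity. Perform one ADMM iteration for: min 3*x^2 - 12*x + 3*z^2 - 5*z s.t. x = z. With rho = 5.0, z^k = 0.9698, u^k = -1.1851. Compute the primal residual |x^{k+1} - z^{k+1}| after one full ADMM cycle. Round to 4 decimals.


ADMM iteration with rho = 5.0, z^k = 0.9698, u^k = -1.1851
Step 1: x-update.
Minimize 3*x^2 - 12*x + (5.0/2)*(x - 0.9698 - 1.1851)^2
FOC: (2*3 + 5.0)*x = 12 + 5.0*(0.9698 + 1.1851)
x^{k+1} = 2.0704
Step 2: z-update.
Minimize 3*z^2 - 5*z + (5.0/2)*(2.0704 - z - 1.1851)^2
FOC: (2*3 + 5.0)*z = 5 + 5.0*(2.0704 - 1.1851)
z^{k+1} = 0.857
Step 3: u-update.
u^{k+1} = -1.1851 + 2.0704 - 0.857 = 0.0284
Step 4: Primal residual = |2.0704 - 0.857| = 1.2135


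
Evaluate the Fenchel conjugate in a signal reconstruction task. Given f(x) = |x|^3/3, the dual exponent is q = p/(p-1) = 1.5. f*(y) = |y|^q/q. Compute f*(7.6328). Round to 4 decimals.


The conjugate exponent q satisfies 1/p + 1/q = 1.
p = 3, so q = 3/(3 - 1) = 1.5
|y|^q = 7.6328^1.5 = 21.0875
f*(7.6328) = 21.0875 / 1.5 = 14.0584


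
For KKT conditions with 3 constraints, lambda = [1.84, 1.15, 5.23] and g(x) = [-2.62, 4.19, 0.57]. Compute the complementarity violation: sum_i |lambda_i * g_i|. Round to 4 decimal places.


KKT complementary slackness check:
lambda_1 * g_1 = 1.84 * -2.62 = -4.8208
lambda_2 * g_2 = 1.15 * 4.19 = 4.8185
lambda_3 * g_3 = 5.23 * 0.57 = 2.9811
Total violation = 4.8208 + 4.8185 + 2.9811 = 12.6204


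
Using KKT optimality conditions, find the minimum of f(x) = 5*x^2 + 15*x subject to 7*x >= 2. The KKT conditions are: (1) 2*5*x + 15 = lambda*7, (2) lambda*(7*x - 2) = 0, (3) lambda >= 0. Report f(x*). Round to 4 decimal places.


Step 1: Try lambda = 0 (constraint inactive).
x_unc = -15/(2*5) = -1.5
Check: 7*-1.5 = -10.5 < 2 -- violated!
Step 2: Constraint must be active: 7*x = 2
x* = 2/7 = 0.2857 (rounded; the exact value 2/7 is used below)
lambda = (2*5*(2/7) + 15)/7 = 2.551
Step 3: Compute optimal value.
f(x*) = 5*(2/7)^2 + 15*(2/7) = 4.6939


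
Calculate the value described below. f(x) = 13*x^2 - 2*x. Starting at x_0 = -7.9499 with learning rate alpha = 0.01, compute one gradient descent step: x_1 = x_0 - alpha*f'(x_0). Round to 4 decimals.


We compute the gradient at x_0 and apply the update.
f'(x) = 26*x - 2
f'(-7.9499) = 26*-7.9499 - 2 = -208.6974
x_1 = -7.9499 - 0.01*-208.6974 = -5.8629


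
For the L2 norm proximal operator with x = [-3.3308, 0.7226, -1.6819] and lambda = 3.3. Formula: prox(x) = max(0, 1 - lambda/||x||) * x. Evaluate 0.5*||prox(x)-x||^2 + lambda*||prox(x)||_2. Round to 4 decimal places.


Step 1: Compute ||x||.
||x|| = 3.8007
Step 2: Compute scaling factor.
scale = max(0, 1 - 3.3/3.8007) = 0.1317
Step 3: prox(x) = [-0.4388, 0.0952, -0.2216]
||prox(x)|| = 0.5007
Step 4: Proximal objective.
0.5*||prox-x||^2 = 5.445
lambda*||prox|| = 1.6523
Total = 7.0972


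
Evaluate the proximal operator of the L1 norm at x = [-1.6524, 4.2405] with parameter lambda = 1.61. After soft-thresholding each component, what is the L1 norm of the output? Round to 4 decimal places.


Soft-thresholding with lambda = 1.61:
prox(-1.6524) = sign(-1.6524)*max(|-1.6524| - 1.61, 0) = -0.0424
prox(4.2405) = sign(4.2405)*max(|4.2405| - 1.61, 0) = 2.6305
prox(x) = [-0.0424, 2.6305]
||prox(x)||_1 = 0.0424 + 2.6305 = 2.6729


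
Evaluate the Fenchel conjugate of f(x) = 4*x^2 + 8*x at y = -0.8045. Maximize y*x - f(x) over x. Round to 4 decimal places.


f*(y) = sup_x {y*x - a*x^2 - b*x} = sup_x {(y-b)*x - a*x^2}
FOC: (y - b) - 2a*x = 0 => x* = (y - b)/(2a)
x* = (-0.8045 - 8)/(2*4) = -1.1006
f*(-0.8045) = (y-b)^2/(4a) = (-0.8045 - 8)^2/(4*4)
= 77.5192/16 = 4.845


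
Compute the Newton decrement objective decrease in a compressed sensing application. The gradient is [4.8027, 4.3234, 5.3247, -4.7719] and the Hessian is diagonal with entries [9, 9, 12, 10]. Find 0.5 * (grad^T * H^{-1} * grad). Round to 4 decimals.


Step 1: H is diagonal, so H^(-1) * g = [0.5336, 0.4804, 0.4437, -0.4772].
Step 2: g^T H^(-1) g = sum_i g_i^2 / H_ii
  = (4.8027)^2/9 + (4.3234)^2/9 + (5.3247)^2/12 + (-4.7719)^2/10
  = 2.5629 + 2.0769 + 2.3627 + 2.2771 = 9.2796
Step 3: Objective decrease = 0.5 * g^T H^(-1) g = 4.6398


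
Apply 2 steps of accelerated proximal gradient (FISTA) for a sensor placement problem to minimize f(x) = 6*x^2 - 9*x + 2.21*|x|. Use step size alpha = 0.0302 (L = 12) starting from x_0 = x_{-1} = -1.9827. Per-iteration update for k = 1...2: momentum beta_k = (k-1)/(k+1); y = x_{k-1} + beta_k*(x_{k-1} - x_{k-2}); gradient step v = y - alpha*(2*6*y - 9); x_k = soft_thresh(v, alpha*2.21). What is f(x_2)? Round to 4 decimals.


FISTA on f(x) = 6*x^2 - 9*x + 2.21*|x|
L = 12, alpha = 0.0302
Iteration 1: beta = 0.0, y = -1.9827 + 0.0*(-1.9827 + 1.9827) = -1.9827
  grad(y) = -32.7924, v = y - alpha*grad = -0.9924
  prox(v) = soft_thresh(-0.9924, 0.0667) = -0.9256
Iteration 2: beta = 0.3333, y = -0.9256 + 0.3333*(-0.9256 + 1.9827) = -0.5733
  grad(y) = -15.8792, v = y - alpha*grad = -0.0937
  prox(v) = soft_thresh(-0.0937, 0.0667) = -0.027
f(x_2) = 6*(-0.027)^2 - 9*(-0.027) + 2.21*|-0.027| = 0.3068


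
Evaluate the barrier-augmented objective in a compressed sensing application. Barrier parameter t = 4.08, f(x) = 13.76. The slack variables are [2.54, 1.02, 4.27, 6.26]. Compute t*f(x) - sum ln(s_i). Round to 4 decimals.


Step 1: Compute log-barrier.
ln values: [0.9322, 0.0198, 1.4516, 1.8342]
phi = -(0.9322 + 0.0198 + 1.4516 + 1.8342) = -4.2378
Step 2: Compute augmented objective.
t*f(x) = 4.08*13.76 = 56.1408
Total = 56.1408 - 4.2378 = 51.903


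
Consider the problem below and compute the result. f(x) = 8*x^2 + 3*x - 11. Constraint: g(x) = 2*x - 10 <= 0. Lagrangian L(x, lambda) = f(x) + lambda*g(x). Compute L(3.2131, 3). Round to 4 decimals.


Step 1: Evaluate f(x).
f(3.2131) = 8*3.2131^2 + 3*3.2131 - 11 = 81.2314
Step 2: Evaluate g(x).
g(3.2131) = 2*3.2131 - 10 = -3.5738
Step 3: Compute Lagrangian.
L = 81.2314 + 3*-3.5738 = 70.51


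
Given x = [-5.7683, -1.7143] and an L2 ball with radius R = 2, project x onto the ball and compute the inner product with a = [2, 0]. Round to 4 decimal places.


Step 1: Compute ||x|| (intermediates to 6 decimals).
||x|| = sqrt((-5.7683)^2 + (-1.7143)^2) = 6.01765
Step 2: Project.
Since ||x|| > R, scale = R/||x|| = 2/6.01765 = 0.332356, proj(x) = scale * x
proj(x) = [-1.917129, -0.569758]
Step 3: Dot product.
a^T * proj(x) = 2*(-1.917129) + 0*(-0.569758) = -3.8343


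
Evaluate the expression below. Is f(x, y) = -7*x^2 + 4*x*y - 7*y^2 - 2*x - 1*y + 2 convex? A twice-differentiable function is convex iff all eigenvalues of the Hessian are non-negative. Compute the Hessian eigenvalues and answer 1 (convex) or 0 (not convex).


The Hessian of f(x,y) = -7*x^2 + 4*x*y - 7*y^2 - 2*x - 1*y + 2 is:
H = [[-14, 4], [4, -14]]
Trace = -14 - 14 = -28
Determinant = -14*-14 - (4)^2 = 180
Discriminant = (-28)^2 - 4*180 = 64.0
Eigenvalues: lambda_1 = -18.0, lambda_2 = -10.0
The function is not convex.

0


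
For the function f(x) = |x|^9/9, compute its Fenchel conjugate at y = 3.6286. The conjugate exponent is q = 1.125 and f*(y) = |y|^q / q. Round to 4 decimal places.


The conjugate exponent q satisfies 1/p + 1/q = 1.
p = 9, so q = 9/(9 - 1) = 1.125
|y|^q = 3.6286^1.125 = 4.2629
f*(3.6286) = 4.2629 / 1.125 = 3.7893


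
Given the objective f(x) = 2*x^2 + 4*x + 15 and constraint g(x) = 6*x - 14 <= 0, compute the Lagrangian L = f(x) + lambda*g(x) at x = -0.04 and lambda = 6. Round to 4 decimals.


Step 1: Evaluate f(x).
f(-0.04) = 2*(-0.04)^2 + 4*(-0.04) + 15 = 14.8432
Step 2: Evaluate g(x).
g(-0.04) = 6*-0.04 - 14 = -14.24
Step 3: Compute Lagrangian.
L = 14.8432 + 6*-14.24 = -70.5968


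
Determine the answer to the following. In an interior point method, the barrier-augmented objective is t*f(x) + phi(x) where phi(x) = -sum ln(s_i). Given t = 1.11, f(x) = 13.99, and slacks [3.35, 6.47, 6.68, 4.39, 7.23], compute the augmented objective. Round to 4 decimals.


Step 1: Compute log-barrier.
ln values: [1.209, 1.8672, 1.8991, 1.4793, 1.9782]
phi = -(1.209 + 1.8672 + 1.8991 + 1.4793 + 1.9782) = -8.4328
Step 2: Compute augmented objective.
t*f(x) = 1.11*13.99 = 15.5289
Total = 15.5289 - 8.4328 = 7.0961
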